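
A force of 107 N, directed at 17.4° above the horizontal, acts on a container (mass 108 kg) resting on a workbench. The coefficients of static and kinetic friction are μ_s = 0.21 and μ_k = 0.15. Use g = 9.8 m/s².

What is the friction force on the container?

f ≈ 102 N

N = m g − P sin α = 1058 − 107×sin 17.4° = 1026 N.
Horizontally, friction must balance P cos α = 102.1 N.
The static-friction limit is μ_s N = 215.5 N.
102.1 ≤ 215.5 N → static; friction equals the required 102 N.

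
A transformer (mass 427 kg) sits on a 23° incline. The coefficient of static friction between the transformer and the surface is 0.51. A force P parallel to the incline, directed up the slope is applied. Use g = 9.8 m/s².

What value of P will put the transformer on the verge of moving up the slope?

At impending motion up the slope, friction acts down-slope at its limit: f = μ_s N.
P is parallel to the surface, so N = m g cos θ = 3850 N.
Along the incline: P = m g sin θ + μ_s N = 1640 + 0.51×3850 = 3600 N.

P ≈ 3600 N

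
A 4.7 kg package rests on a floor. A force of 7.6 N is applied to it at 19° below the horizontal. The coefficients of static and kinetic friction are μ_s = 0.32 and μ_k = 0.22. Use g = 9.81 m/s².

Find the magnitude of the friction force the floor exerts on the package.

N = m g + P sin α = 46.11 + 7.6×sin 19° = 48.58 N.
Horizontally, friction must balance P cos α = 7.186 N.
μ_s N = 0.32 × 48.58 = 15.55 N.
7.186 ≤ 15.55 N → static; friction equals the required 7.19 N.

f ≈ 7.19 N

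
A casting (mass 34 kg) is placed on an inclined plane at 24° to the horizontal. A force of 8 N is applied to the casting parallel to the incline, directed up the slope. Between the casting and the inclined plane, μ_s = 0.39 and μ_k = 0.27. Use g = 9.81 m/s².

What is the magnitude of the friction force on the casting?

The normal reaction is N = m g cos θ = 304.7 N.
The friction needed for equilibrium is m g sin θ − P = 135.7 − 8 = 127.7 N, measured positive up-slope.
The static-friction ceiling is μ_s N = 0.39 × 304.7 = 118.8 N.
|127.7| exceeds 118.8 N, so the casting slips down-slope; friction is kinetic, f = μ_k N = 0.27×304.7 = 82.3 N.

f ≈ 82.3 N (up the incline)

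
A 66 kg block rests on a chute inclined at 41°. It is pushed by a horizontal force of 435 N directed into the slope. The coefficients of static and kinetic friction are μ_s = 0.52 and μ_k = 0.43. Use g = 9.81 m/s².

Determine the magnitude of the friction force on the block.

f ≈ 96.5 N (up the incline)

The horizontal push has a component P sin θ into the surface, so N = m g cos θ + P sin θ = 488.6 + 285.4 = 774 N.
Parallel to the incline: P cos θ − m g sin θ = 328.3 − 424.8 = -96.47 N; the friction needed to balance this is 96.47 N acting up the slope.
The limit of static friction is μ_s N = 402.5 N.
Since 96.47 N is within the 402.5 N limit, the block stays put and friction is exactly 96.5 N.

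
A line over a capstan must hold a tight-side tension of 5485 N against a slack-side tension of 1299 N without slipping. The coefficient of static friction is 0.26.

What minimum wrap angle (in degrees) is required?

T₂/T₁ = e^{μβ} → β = ln(T₂/T₁)/μ.
β = ln(5485/1299)/0.26 = 1.44/0.26 = 5.54 rad.
In degrees: β = 5.54 × 180/π = 317°.

β_min ≈ 317°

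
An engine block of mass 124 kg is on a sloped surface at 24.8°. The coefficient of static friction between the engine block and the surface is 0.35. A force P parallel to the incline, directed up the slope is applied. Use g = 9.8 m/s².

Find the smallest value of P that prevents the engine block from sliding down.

P_min ≈ 124 N

The engine block tends to slide down (tan θ > μ_s), so at the point of impending slip friction acts up-slope at its limit: f = μ_s N.
P is parallel to the surface, so N = m g cos θ = 1100 N.
Along the incline: P + μ_s N = m g sin θ, so P = 510 − 0.35×1100 = 124 N.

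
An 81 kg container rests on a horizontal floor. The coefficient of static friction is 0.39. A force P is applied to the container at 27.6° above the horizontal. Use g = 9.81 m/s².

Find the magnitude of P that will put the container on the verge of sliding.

N = m g − P sin α (the pull lifts the container).
At impending slip, P cos α = μ_s N = μ_s (m g − P sin α).
Solving: P (cos α + μ_s sin α) = μ_s m g → P = 0.39×795/(cos 27.6° + 0.39 sin 27.6°) = 310/1.067 = 290 N.

P ≈ 290 N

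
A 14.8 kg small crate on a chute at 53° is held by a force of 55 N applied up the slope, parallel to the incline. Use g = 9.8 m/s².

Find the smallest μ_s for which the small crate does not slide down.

μ_s,min ≈ 0.697

N = m g cos θ = 87.29 N.
Friction must make up the shortfall along the incline: f = m g sin θ − P = 115.8 − 55 = 60.83 N.
At the threshold f = μ_s N, so μ_s,min = 60.83/87.29 = 0.697.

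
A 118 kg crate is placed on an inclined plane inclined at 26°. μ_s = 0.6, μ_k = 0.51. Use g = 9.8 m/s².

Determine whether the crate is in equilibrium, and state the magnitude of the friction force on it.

N = m g cos θ = 1040 N.
Down-slope weight component: m g sin θ = 507 N.
μ_s N = 624 N.
507 ≤ 624 N, so it stays put; friction = 507 N.

f ≈ 507 N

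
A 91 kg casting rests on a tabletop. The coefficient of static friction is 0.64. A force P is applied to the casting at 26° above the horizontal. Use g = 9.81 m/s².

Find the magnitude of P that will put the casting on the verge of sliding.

P ≈ 484 N

N = m g − P sin α (the pull lifts the casting).
At impending slip, P cos α = μ_s N = μ_s (m g − P sin α).
Solving: P (cos α + μ_s sin α) = μ_s m g → P = 0.64×893/(cos 26° + 0.64 sin 26°) = 571/1.179 = 484 N.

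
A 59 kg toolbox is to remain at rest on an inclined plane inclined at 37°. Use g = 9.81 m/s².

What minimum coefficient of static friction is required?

μ_s,min ≈ 0.754

At the slip threshold m g sin θ = μ_s m g cos θ, so μ_s,min = tan θ.
μ_s,min = tan 37° = 0.754.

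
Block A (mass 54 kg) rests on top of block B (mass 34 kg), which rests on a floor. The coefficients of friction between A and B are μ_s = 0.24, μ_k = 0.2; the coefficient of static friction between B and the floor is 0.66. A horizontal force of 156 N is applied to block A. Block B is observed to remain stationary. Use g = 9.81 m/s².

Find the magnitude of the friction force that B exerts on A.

f ≈ 106 N

Between the blocks, N₁ = m_A g = 529.7 N.
So the A–B interface can sustain at most μ_s N₁ = 127.1 N of static friction.
P = 156 N exceeds that limit, so A slips over B and the interface friction becomes kinetic: f₁ = μ_k N₁ = 0.2×529.7 = 106 N.
By Newton's third law B feels 106 N forward from A. With B stationary, the floor's static friction on B balances it: f₂ = 106 N (well within μ_s(m_A+m_B)g = 569.8 N).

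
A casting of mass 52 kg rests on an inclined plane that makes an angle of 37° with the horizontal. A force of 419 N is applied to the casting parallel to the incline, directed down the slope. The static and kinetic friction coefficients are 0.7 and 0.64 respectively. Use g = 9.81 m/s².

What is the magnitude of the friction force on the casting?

The normal reaction is N = m g cos θ = 407.4 N.
For equilibrium along the incline the friction force must supply f = m g sin θ + P = 307 + 419 = 726 N (positive meaning up-slope).
Static friction can supply at most μ_s N = 285.2 N.
Since |726| > 285.2 N, static friction cannot hold it; the casting slides down the incline and kinetic friction applies: f = μ_k N = 0.64 × 407.4 = 261 N.

f ≈ 261 N (up the incline)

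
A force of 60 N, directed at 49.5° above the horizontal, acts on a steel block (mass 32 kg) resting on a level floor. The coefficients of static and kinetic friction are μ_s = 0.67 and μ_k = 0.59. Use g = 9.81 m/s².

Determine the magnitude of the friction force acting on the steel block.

The vertical component of P reduces the normal force: N = m g − P sin α = 313.9 − 45.62 = 268.3 N.
The horizontal driving force is P cos α = 38.97 N, so equilibrium needs friction f = 38.97 N.
μ_s N = 0.67 × 268.3 = 179.8 N.
38.97 ≤ 179.8 N → static; friction equals the required 39 N.

f ≈ 39 N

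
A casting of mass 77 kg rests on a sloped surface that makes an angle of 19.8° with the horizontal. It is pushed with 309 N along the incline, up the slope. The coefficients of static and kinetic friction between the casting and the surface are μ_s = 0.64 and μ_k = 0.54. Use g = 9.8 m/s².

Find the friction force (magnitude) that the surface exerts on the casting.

Perpendicular to the surface, N = m g cos θ = 77·9.8·cos 19.8° = 710 N.
For equilibrium along the incline the friction force must supply f = m g sin θ − P = 255.6 − 309 = -53.39 N (positive meaning up-slope).
Maximum static friction available: μ_s N = 0.64 × 710 = 454.4 N.
Since |-53.39| ≤ 454.4 N, the casting remains in static equilibrium and friction takes exactly the required value.

f ≈ 53.4 N (down the incline)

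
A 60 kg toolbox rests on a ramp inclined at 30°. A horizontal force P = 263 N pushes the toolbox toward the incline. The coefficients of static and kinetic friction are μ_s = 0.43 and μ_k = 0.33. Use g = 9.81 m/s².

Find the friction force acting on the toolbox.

Resolve perpendicular to the incline: N = m g cos θ + P sin θ = 60×9.81×cos 30° + 263×sin 30° = 641.2 N.
Along the incline, the net driving force (taking up-slope positive) is P cos θ − m g sin θ = 227.8 − 294.3 = -66.54 N, so equilibrium requires friction f = 66.54 N (up-slope).
The limit of static friction is μ_s N = 275.7 N.
|f_req| = 66.54 ≤ 275.7 N → the toolbox is in equilibrium; friction equals the required value.

f ≈ 66.5 N (up the incline)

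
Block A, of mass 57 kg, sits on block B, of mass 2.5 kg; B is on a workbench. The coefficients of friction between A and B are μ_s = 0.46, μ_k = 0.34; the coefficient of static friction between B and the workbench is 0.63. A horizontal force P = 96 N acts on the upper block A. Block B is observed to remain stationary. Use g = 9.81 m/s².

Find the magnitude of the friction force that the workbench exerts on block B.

The normal force B exerts on A is simply A's weight, N₁ = 559.2 N.
Maximum static friction on A from B: μ_s N₁ = 0.46×559.2 = 257.2 N.
P = 96 N is within that limit, so A and B move together (both at rest); the A–B friction is simply f₁ = P = 96 N.
By Newton's third law B feels 96 N forward from A. With B stationary, the floor's static friction on B balances it: f₂ = 96 N (well within μ_s(m_A+m_B)g = 367.7 N).

f ≈ 96 N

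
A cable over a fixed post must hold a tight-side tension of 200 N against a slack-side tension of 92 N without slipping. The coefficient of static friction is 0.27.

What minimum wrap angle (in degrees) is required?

T₂/T₁ = e^{μβ} → β = ln(T₂/T₁)/μ.
β = ln(200/92)/0.27 = 0.7765/0.27 = 2.876 rad.
In degrees: β = 2.876 × 180/π = 165°.

β_min ≈ 165°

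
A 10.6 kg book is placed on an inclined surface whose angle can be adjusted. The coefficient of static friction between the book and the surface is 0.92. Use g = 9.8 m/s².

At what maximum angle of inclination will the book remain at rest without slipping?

θ_max ≈ 42.6°

At the slip threshold, m g sin θ = μ_s · m g cos θ, so tan θ = μ_s.
θ_max = arctan(0.92) = 42.6°.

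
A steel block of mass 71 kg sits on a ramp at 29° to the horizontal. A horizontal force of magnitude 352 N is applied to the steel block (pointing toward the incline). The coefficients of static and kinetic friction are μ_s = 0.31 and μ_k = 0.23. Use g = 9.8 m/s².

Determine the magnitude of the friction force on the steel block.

f ≈ 29.5 N (up the incline)

Resolve perpendicular to the incline: N = m g cos θ + P sin θ = 71×9.8×cos 29° + 352×sin 29° = 779.2 N.
Along the incline, the net driving force (taking up-slope positive) is P cos θ − m g sin θ = 307.9 − 337.3 = -29.46 N, so equilibrium requires friction f = 29.46 N (up-slope).
The limit of static friction is μ_s N = 241.6 N.
|f_req| = 29.46 ≤ 241.6 N → the steel block is in equilibrium; friction equals the required value.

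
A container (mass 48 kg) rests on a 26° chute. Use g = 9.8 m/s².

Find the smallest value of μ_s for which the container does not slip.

μ_s,min ≈ 0.488

At the slip threshold m g sin θ = μ_s m g cos θ, so μ_s,min = tan θ.
μ_s,min = tan 26° = 0.488.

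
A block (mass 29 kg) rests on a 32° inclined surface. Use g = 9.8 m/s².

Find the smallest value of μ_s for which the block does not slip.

At the slip threshold m g sin θ = μ_s m g cos θ, so μ_s,min = tan θ.
μ_s,min = tan 32° = 0.625.

μ_s,min ≈ 0.625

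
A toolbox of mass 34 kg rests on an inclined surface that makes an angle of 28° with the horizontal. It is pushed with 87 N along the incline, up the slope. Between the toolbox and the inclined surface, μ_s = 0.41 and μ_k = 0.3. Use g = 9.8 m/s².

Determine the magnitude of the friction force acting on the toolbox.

f ≈ 69.4 N (up the incline)

Normal force: N = m g cos θ = 34 × 9.8 × cos 28° = 294.2 N.
Parallel to the incline, ΣF = 0 gives f = m g sin θ − P = 156.4 − 87 = 69.43 N (up-slope positive).
Static friction can supply at most μ_s N = 120.6 N.
Since |69.43| ≤ 120.6 N, no slip — friction simply equals what equilibrium demands.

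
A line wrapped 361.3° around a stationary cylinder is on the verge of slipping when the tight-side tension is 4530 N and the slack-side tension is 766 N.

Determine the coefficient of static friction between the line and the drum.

T₂/T₁ = e^{μβ} → μ = ln(T₂/T₁)/β.
β = 361.3° = 6.306 rad.
μ = ln(4530/766)/6.306 = ln(5.914)/6.306 = 0.282.

μ ≈ 0.282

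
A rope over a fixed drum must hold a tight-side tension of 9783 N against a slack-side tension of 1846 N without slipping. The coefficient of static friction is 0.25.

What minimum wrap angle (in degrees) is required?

T₂/T₁ = e^{μβ} → β = ln(T₂/T₁)/μ.
β = ln(9783/1846)/0.25 = 1.668/0.25 = 6.671 rad.
In degrees: β = 6.671 × 180/π = 382°.

β_min ≈ 382°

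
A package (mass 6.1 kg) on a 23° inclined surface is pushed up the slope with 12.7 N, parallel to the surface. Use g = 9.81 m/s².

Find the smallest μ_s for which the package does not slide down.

N = m g cos θ = 55.08 N.
Friction must make up the shortfall along the incline: f = m g sin θ − P = 23.38 − 12.7 = 10.68 N.
At the threshold f = μ_s N, so μ_s,min = 10.68/55.08 = 0.194.

μ_s,min ≈ 0.194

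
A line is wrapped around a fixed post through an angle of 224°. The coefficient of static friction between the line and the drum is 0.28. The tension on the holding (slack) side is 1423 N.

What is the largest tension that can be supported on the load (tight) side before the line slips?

T_max ≈ 4250 N

At impending slip the capstan equation gives T₂/T₁ = e^{μβ} with β in radians.
β = 224° × π/180 = 3.91 rad.
e^{μβ} = e^{0.28×3.91} = 2.988.
T₂ = T₁ · e^{μβ} = 1423 × 2.988 = 4250 N.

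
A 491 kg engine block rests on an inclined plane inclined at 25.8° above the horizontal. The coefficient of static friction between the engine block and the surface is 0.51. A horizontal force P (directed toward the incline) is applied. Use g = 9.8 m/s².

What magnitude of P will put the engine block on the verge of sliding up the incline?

P ≈ 6340 N

At impending motion up the slope, friction acts down-slope at its limit: f = μ_s N.
Perpendicular to the incline: N = m g cos θ + P sin θ.
Along the incline: P cos θ = m g sin θ + μ_s N = m g sin θ + μ_s (m g cos θ + P sin θ).
Solving, P (cos θ − μ_s sin θ) = m g (sin θ + μ_s cos θ), so P = 491×9.8×(sin 25.8° + 0.51 cos 25.8°)/(cos 25.8° − 0.51 sin 25.8°) = 4810×0.8944/0.6784 = 6340 N.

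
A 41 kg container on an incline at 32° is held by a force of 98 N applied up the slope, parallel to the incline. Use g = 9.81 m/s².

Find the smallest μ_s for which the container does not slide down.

μ_s,min ≈ 0.338

N = m g cos θ = 341.1 N.
Friction must make up the shortfall along the incline: f = m g sin θ − P = 213.1 − 98 = 115.1 N.
At the threshold f = μ_s N, so μ_s,min = 115.1/341.1 = 0.338.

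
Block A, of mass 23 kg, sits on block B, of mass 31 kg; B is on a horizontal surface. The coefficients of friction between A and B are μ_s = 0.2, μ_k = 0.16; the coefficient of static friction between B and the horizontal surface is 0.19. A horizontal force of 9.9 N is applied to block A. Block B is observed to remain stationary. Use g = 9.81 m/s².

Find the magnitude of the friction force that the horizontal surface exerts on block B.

f ≈ 9.9 N

Normal force at the A–B interface: N₁ = m_A g = 225.6 N.
So the A–B interface can sustain at most μ_s N₁ = 45.13 N of static friction.
P = 9.9 N is within that limit, so A and B move together (both at rest); the A–B friction is simply f₁ = P = 9.9 N.
B experiences an equal 9.9 N forward from A (third law). B is in equilibrium, so the floor supplies f₂ = 9.9 N of static friction (limit μ_s(m_A+m_B)g = 100.7 N, not exceeded).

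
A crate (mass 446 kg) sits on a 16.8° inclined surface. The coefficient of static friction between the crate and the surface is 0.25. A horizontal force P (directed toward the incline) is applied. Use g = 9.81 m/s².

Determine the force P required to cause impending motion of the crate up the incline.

At impending motion up the slope, friction acts down-slope at its limit: f = μ_s N.
Perpendicular to the incline: N = m g cos θ + P sin θ.
Along the incline: P cos θ = m g sin θ + μ_s N = m g sin θ + μ_s (m g cos θ + P sin θ).
Solving, P (cos θ − μ_s sin θ) = m g (sin θ + μ_s cos θ), so P = 446×9.81×(sin 16.8° + 0.25 cos 16.8°)/(cos 16.8° − 0.25 sin 16.8°) = 4380×0.5284/0.8851 = 2610 N.

P ≈ 2610 N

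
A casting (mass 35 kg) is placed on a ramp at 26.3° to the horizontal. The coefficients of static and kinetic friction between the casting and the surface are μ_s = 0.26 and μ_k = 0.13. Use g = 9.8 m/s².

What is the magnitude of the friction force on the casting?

f ≈ 40 N (up the incline)

The normal reaction is N = m g cos θ = 307.5 N.
Along the slope the weight component is m g sin θ = 152 N; friction must supply exactly this, acting up-slope.
The static-friction ceiling is μ_s N = 0.26 × 307.5 = 79.95 N.
|152| exceeds 79.95 N, so the casting slips down-slope; friction is kinetic, f = μ_k N = 0.13×307.5 = 40 N.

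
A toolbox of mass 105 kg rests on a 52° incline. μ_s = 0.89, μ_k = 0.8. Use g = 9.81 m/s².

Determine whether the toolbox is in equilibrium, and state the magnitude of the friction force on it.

f ≈ 507 N

N = m g cos θ = 634 N.
Down-slope weight component: m g sin θ = 812 N.
μ_s N = 564 N.
812 > 564 N, so it slides; kinetic friction f = μ_k N = 0.8×634 = 507 N.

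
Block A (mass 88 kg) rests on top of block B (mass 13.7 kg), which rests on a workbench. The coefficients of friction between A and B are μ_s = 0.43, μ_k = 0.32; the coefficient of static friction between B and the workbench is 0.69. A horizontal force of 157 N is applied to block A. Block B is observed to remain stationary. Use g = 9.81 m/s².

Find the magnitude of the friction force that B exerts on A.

f ≈ 157 N

Between the blocks, N₁ = m_A g = 863.3 N.
Maximum static friction on A from B: μ_s N₁ = 0.43×863.3 = 371.2 N.
Since P = 157 N ≤ 371.2 N, A does not slip on B; friction on A equals P = 157 N.
B experiences an equal 157 N forward from A (third law). B is in equilibrium, so the floor supplies f₂ = 157 N of static friction (limit μ_s(m_A+m_B)g = 688.4 N, not exceeded).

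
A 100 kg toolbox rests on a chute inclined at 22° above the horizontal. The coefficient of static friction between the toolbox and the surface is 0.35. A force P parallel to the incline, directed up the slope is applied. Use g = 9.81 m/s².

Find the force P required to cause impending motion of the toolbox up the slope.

At impending motion up the slope, friction acts down-slope at its limit: f = μ_s N.
P is parallel to the surface, so N = m g cos θ = 910 N.
Along the incline: P = m g sin θ + μ_s N = 367 + 0.35×910 = 686 N.

P ≈ 686 N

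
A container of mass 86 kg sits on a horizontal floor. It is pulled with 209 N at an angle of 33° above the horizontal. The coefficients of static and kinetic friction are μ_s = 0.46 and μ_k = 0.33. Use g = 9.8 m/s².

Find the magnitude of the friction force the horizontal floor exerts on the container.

f ≈ 175 N

Vertical equilibrium gives N = m g − P sin α = 729 N.
The horizontal driving force is P cos α = 175.3 N, so equilibrium needs friction f = 175.3 N.
μ_s N = 0.46 × 729 = 335.3 N.
Since 175.3 N does not exceed the limit, the container stays at rest and f = 175 N.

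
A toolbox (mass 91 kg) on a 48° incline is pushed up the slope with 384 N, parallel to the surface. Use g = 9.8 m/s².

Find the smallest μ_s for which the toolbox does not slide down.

μ_s,min ≈ 0.467

N = m g cos θ = 596.7 N.
Friction must make up the shortfall along the incline: f = m g sin θ − P = 662.7 − 384 = 278.7 N.
At the threshold f = μ_s N, so μ_s,min = 278.7/596.7 = 0.467.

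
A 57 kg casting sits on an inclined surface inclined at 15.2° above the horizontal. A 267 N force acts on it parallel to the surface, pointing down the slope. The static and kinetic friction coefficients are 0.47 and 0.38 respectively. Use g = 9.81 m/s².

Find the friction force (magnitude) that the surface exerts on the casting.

f ≈ 205 N (up the incline)

The normal reaction is N = m g cos θ = 539.6 N.
For equilibrium along the incline the friction force must supply f = m g sin θ + P = 146.6 + 267 = 413.6 N (positive meaning up-slope).
The static-friction ceiling is μ_s N = 0.47 × 539.6 = 253.6 N.
Since |413.6| > 253.6 N, static friction cannot hold it; the casting slides down the incline and kinetic friction applies: f = μ_k N = 0.38 × 539.6 = 205 N.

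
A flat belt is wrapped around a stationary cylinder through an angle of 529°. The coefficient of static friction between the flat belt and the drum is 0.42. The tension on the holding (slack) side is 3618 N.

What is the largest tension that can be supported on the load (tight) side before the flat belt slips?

T_max ≈ 175000 N

At impending slip the capstan equation gives T₂/T₁ = e^{μβ} with β in radians.
β = 529° × π/180 = 9.233 rad.
e^{μβ} = e^{0.42×9.233} = 48.32.
T₂ = T₁ · e^{μβ} = 3618 × 48.32 = 175000 N.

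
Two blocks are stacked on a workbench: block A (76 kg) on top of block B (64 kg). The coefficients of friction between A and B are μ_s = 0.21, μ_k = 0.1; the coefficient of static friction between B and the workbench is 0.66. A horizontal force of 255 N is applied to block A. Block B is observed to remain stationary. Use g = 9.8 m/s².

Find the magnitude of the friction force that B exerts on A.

The normal force B exerts on A is simply A's weight, N₁ = 744.8 N.
So the A–B interface can sustain at most μ_s N₁ = 156.4 N of static friction.
P = 255 N exceeds that limit, so A slips over B and the interface friction becomes kinetic: f₁ = μ_k N₁ = 0.1×744.8 = 74.5 N.
B experiences an equal 74.5 N forward from A (third law). B is in equilibrium, so the floor supplies f₂ = 74.5 N of static friction (limit μ_s(m_A+m_B)g = 905.5 N, not exceeded).

f ≈ 74.5 N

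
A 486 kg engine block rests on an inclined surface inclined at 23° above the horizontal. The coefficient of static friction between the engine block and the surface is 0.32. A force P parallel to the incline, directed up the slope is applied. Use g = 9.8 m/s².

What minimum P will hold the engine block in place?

The engine block tends to slide down (tan θ > μ_s), so at the point of impending slip friction acts up-slope at its limit: f = μ_s N.
P is parallel to the surface, so N = m g cos θ = 4380 N.
Along the incline: P + μ_s N = m g sin θ, so P = 1860 − 0.32×4380 = 458 N.

P_min ≈ 458 N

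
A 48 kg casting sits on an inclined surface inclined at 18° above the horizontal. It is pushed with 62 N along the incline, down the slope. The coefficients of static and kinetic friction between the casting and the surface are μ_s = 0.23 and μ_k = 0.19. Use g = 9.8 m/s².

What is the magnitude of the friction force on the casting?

f ≈ 85 N (up the incline)

Normal force: N = m g cos θ = 48 × 9.8 × cos 18° = 447.4 N.
For equilibrium along the incline the friction force must supply f = m g sin θ + P = 145.4 + 62 = 207.4 N (positive meaning up-slope).
Static friction can supply at most μ_s N = 102.9 N.
Since |207.4| > 102.9 N, static friction cannot hold it; the casting slides down the incline and kinetic friction applies: f = μ_k N = 0.19 × 447.4 = 85 N.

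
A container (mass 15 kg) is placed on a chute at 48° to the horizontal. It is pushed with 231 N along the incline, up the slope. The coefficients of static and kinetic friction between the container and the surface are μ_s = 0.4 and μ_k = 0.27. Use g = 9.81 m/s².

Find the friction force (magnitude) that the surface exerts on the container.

Perpendicular to the surface, N = m g cos θ = 15·9.81·cos 48° = 98.46 N.
Parallel to the incline, ΣF = 0 gives f = m g sin θ − P = 109.4 − 231 = -121.6 N (up-slope positive).
The static-friction ceiling is μ_s N = 0.4 × 98.46 = 39.39 N.
|-121.6| exceeds 39.39 N, so the container slips up-slope; friction is kinetic, f = μ_k N = 0.27×98.46 = 26.6 N.

f ≈ 26.6 N (down the incline)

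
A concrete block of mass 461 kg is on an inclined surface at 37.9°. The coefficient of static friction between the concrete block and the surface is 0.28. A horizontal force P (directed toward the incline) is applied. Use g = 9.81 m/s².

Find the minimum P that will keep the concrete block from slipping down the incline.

The concrete block tends to slide down (tan θ > μ_s), so at the point of impending slip friction acts up-slope at its limit: f = μ_s N.
Perpendicular to the incline: N = m g cos θ + P sin θ.
Along the incline: P cos θ + μ_s N = m g sin θ, i.e. P cos θ + μ_s (m g cos θ + P sin θ) = m g sin θ.
Solving, P (cos θ + μ_s sin θ) = m g (sin θ − μ_s cos θ), so P = 4520×0.3933/0.9611 = 1850 N.

P_min ≈ 1850 N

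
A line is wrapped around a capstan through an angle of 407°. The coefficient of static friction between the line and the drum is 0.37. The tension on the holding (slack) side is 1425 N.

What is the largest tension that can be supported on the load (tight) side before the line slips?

T_max ≈ 19700 N

At impending slip the capstan equation gives T₂/T₁ = e^{μβ} with β in radians.
β = 407° × π/180 = 7.103 rad.
e^{μβ} = e^{0.37×7.103} = 13.85.
T₂ = T₁ · e^{μβ} = 1425 × 13.85 = 19700 N.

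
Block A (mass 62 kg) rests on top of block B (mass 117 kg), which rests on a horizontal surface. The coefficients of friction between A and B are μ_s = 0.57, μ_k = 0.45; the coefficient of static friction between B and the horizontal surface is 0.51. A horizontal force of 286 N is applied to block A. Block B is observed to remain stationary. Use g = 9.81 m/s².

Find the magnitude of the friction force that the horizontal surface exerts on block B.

f ≈ 286 N

Between the blocks, N₁ = m_A g = 608.2 N.
So the A–B interface can sustain at most μ_s N₁ = 346.7 N of static friction.
Since P = 286 N ≤ 346.7 N, A does not slip on B; friction on A equals P = 286 N.
By Newton's third law B feels 286 N forward from A. With B stationary, the floor's static friction on B balances it: f₂ = 286 N (well within μ_s(m_A+m_B)g = 895.6 N).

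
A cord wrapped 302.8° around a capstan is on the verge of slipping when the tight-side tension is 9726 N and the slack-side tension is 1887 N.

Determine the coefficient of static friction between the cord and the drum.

μ ≈ 0.31

T₂/T₁ = e^{μβ} → μ = ln(T₂/T₁)/β.
β = 302.8° = 5.285 rad.
μ = ln(9726/1887)/5.285 = ln(5.154)/5.285 = 0.31.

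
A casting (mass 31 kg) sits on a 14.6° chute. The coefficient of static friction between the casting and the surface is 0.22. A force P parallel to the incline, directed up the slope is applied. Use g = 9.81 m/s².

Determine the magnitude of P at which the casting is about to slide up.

At impending motion up the slope, friction acts down-slope at its limit: f = μ_s N.
P is parallel to the surface, so N = m g cos θ = 294 N.
Along the incline: P = m g sin θ + μ_s N = 76.7 + 0.22×294 = 141 N.

P ≈ 141 N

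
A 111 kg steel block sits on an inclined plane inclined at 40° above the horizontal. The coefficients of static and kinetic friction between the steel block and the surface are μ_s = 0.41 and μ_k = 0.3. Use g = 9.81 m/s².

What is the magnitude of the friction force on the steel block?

Perpendicular to the surface, N = m g cos θ = 111·9.81·cos 40° = 834.2 N.
For equilibrium along the incline, friction must balance the weight component: f = m g sin θ = 699.9 N up the slope.
Static friction can supply at most μ_s N = 342 N.
Since |699.9| > 342 N, static friction cannot hold it; the steel block slides down the incline and kinetic friction applies: f = μ_k N = 0.3 × 834.2 = 250 N.

f ≈ 250 N (up the incline)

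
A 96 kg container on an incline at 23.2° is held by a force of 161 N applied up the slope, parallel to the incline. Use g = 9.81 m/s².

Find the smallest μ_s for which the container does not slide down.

N = m g cos θ = 865.6 N.
Friction must make up the shortfall along the incline: f = m g sin θ − P = 371 − 161 = 210 N.
At the threshold f = μ_s N, so μ_s,min = 210/865.6 = 0.243.

μ_s,min ≈ 0.243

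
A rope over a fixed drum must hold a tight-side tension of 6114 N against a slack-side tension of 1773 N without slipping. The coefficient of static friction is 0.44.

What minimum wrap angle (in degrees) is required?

T₂/T₁ = e^{μβ} → β = ln(T₂/T₁)/μ.
β = ln(6114/1773)/0.44 = 1.238/0.44 = 2.813 rad.
In degrees: β = 2.813 × 180/π = 161°.

β_min ≈ 161°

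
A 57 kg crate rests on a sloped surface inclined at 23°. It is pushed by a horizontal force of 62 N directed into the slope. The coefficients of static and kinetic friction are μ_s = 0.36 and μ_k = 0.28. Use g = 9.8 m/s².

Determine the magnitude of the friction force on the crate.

Normal direction: N = m g cos θ + P sin θ = 538.4 N.
Along the incline, the net driving force (taking up-slope positive) is P cos θ − m g sin θ = 57.07 − 218.3 = -161.2 N, so equilibrium requires friction f = 161.2 N (up-slope).
The limit of static friction is μ_s N = 193.8 N.
Since 161.2 N is within the 193.8 N limit, the crate stays put and friction is exactly 161 N.

f ≈ 161 N (up the incline)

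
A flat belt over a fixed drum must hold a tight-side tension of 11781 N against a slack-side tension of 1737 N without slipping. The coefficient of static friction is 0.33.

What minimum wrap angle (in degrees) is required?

T₂/T₁ = e^{μβ} → β = ln(T₂/T₁)/μ.
β = ln(11781/1737)/0.33 = 1.914/0.33 = 5.801 rad.
In degrees: β = 5.801 × 180/π = 332°.

β_min ≈ 332°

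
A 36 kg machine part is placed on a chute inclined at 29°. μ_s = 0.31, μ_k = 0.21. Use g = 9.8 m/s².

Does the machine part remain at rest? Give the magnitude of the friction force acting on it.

f ≈ 64.8 N

N = m g cos θ = 309 N.
Down-slope weight component: m g sin θ = 171 N.
μ_s N = 95.7 N.
171 > 95.7 N, so it slides; kinetic friction f = μ_k N = 0.21×309 = 64.8 N.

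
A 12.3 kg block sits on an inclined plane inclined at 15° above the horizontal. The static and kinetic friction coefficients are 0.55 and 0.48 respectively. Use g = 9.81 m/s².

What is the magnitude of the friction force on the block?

f ≈ 31.2 N (up the incline)

The normal reaction is N = m g cos θ = 116.6 N.
Along the slope the weight component is m g sin θ = 31.23 N; friction must supply exactly this, acting up-slope.
Maximum static friction available: μ_s N = 0.55 × 116.6 = 64.1 N.
Since |31.23| ≤ 64.1 N, no slip — friction simply equals what equilibrium demands.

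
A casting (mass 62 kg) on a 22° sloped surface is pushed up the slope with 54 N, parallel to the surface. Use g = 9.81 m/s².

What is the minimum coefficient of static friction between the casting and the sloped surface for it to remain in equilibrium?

N = m g cos θ = 563.9 N.
Friction must make up the shortfall along the incline: f = m g sin θ − P = 227.8 − 54 = 173.8 N.
At the threshold f = μ_s N, so μ_s,min = 173.8/563.9 = 0.308.

μ_s,min ≈ 0.308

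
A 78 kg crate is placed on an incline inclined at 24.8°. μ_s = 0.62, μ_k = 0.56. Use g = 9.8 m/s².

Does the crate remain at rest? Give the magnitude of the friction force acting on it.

f ≈ 321 N

N = m g cos θ = 694 N.
Down-slope weight component: m g sin θ = 321 N.
μ_s N = 430 N.
321 ≤ 430 N, so it stays put; friction = 321 N.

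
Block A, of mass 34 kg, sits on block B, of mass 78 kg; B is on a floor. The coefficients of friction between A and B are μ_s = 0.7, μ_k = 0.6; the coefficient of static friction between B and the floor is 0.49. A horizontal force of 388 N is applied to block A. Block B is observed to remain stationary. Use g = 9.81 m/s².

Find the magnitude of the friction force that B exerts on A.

f ≈ 200 N

Between the blocks, N₁ = m_A g = 333.5 N.
Maximum static friction on A from B: μ_s N₁ = 0.7×333.5 = 233.5 N.
Since P = 388 N > 233.5 N, A slides on B; the A–B friction is kinetic: f₁ = μ_k N₁ = 0.6×333.5 = 200 N.
By Newton's third law B feels 200 N forward from A. With B stationary, the floor's static friction on B balances it: f₂ = 200 N (well within μ_s(m_A+m_B)g = 538.4 N).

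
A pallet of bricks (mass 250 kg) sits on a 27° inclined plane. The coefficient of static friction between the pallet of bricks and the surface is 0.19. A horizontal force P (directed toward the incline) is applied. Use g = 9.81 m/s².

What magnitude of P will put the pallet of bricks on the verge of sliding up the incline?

At impending motion up the slope, friction acts down-slope at its limit: f = μ_s N.
Perpendicular to the incline: N = m g cos θ + P sin θ.
Along the incline: P cos θ = m g sin θ + μ_s N = m g sin θ + μ_s (m g cos θ + P sin θ).
Solving, P (cos θ − μ_s sin θ) = m g (sin θ + μ_s cos θ), so P = 250×9.81×(sin 27° + 0.19 cos 27°)/(cos 27° − 0.19 sin 27°) = 2450×0.6233/0.8047 = 1900 N.

P ≈ 1900 N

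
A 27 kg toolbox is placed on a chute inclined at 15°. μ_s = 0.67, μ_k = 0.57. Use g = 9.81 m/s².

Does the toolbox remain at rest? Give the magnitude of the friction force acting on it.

f ≈ 68.6 N

N = m g cos θ = 256 N.
Down-slope weight component: m g sin θ = 68.6 N.
μ_s N = 171 N.
68.6 ≤ 171 N, so it stays put; friction = 68.6 N.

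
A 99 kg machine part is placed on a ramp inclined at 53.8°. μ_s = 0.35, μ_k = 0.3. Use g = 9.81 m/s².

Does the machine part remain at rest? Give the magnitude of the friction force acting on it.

N = m g cos θ = 574 N.
Down-slope weight component: m g sin θ = 784 N.
μ_s N = 201 N.
784 > 201 N, so it slides; kinetic friction f = μ_k N = 0.3×574 = 172 N.

f ≈ 172 N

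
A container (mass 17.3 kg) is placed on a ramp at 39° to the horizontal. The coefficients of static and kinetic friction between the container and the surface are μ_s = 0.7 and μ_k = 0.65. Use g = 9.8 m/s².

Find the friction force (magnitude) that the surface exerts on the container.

Normal force: N = m g cos θ = 17.3 × 9.8 × cos 39° = 131.8 N.
For equilibrium along the incline, friction must balance the weight component: f = m g sin θ = 106.7 N up the slope.
Maximum static friction available: μ_s N = 0.7 × 131.8 = 92.23 N.
Since |106.7| > 92.23 N, static friction cannot hold it; the container slides down the incline and kinetic friction applies: f = μ_k N = 0.65 × 131.8 = 85.6 N.

f ≈ 85.6 N (up the incline)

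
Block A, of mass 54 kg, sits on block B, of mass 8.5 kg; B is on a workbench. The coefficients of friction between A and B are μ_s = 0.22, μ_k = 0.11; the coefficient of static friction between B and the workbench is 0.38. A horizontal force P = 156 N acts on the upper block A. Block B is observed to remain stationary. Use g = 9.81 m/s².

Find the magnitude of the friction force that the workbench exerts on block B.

f ≈ 58.3 N

Normal force at the A–B interface: N₁ = m_A g = 529.7 N.
Maximum static friction on A from B: μ_s N₁ = 0.22×529.7 = 116.5 N.
P = 156 N exceeds that limit, so A slips over B and the interface friction becomes kinetic: f₁ = μ_k N₁ = 0.11×529.7 = 58.3 N.
B experiences an equal 58.3 N forward from A (third law). B is in equilibrium, so the floor supplies f₂ = 58.3 N of static friction (limit μ_s(m_A+m_B)g = 233 N, not exceeded).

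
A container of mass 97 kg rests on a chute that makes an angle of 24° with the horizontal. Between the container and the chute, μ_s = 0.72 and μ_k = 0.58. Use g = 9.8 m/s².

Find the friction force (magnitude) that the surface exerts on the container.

f ≈ 387 N (up the incline)

The normal reaction is N = m g cos θ = 868.4 N.
Along the slope the weight component is m g sin θ = 386.6 N; friction must supply exactly this, acting up-slope.
The static-friction ceiling is μ_s N = 0.72 × 868.4 = 625.3 N.
Since |386.6| ≤ 625.3 N, no slip — friction simply equals what equilibrium demands.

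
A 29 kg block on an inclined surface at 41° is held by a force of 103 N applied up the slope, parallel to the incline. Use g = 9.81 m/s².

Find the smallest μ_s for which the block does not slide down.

μ_s,min ≈ 0.39

N = m g cos θ = 214.7 N.
Friction must make up the shortfall along the incline: f = m g sin θ − P = 186.6 − 103 = 83.64 N.
At the threshold f = μ_s N, so μ_s,min = 83.64/214.7 = 0.39.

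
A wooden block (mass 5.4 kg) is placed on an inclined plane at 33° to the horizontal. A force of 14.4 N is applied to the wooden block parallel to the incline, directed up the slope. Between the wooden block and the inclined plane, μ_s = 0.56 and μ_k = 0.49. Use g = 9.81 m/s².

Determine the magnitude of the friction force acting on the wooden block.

Normal force: N = m g cos θ = 5.4 × 9.81 × cos 33° = 44.43 N.
For equilibrium along the incline the friction force must supply f = m g sin θ − P = 28.85 − 14.4 = 14.45 N (positive meaning up-slope).
The static-friction ceiling is μ_s N = 0.56 × 44.43 = 24.88 N.
Since |14.45| ≤ 24.88 N, the wooden block remains in static equilibrium and friction takes exactly the required value.

f ≈ 14.5 N (up the incline)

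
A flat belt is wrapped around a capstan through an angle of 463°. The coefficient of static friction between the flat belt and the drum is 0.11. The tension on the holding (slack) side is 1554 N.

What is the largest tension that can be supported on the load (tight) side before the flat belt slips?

T_max ≈ 3780 N

At impending slip the capstan equation gives T₂/T₁ = e^{μβ} with β in radians.
β = 463° × π/180 = 8.081 rad.
e^{μβ} = e^{0.11×8.081} = 2.432.
T₂ = T₁ · e^{μβ} = 1554 × 2.432 = 3780 N.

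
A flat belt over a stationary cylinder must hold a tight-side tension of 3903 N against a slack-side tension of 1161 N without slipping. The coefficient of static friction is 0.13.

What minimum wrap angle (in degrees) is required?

T₂/T₁ = e^{μβ} → β = ln(T₂/T₁)/μ.
β = ln(3903/1161)/0.13 = 1.212/0.13 = 9.327 rad.
In degrees: β = 9.327 × 180/π = 534°.

β_min ≈ 534°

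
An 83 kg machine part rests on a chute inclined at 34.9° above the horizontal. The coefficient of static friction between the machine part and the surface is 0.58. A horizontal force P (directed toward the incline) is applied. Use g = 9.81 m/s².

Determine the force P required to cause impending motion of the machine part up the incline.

At impending motion up the slope, friction acts down-slope at its limit: f = μ_s N.
Perpendicular to the incline: N = m g cos θ + P sin θ.
Along the incline: P cos θ = m g sin θ + μ_s N = m g sin θ + μ_s (m g cos θ + P sin θ).
Solving, P (cos θ − μ_s sin θ) = m g (sin θ + μ_s cos θ), so P = 83×9.81×(sin 34.9° + 0.58 cos 34.9°)/(cos 34.9° − 0.58 sin 34.9°) = 814×1.048/0.4883 = 1750 N.

P ≈ 1750 N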